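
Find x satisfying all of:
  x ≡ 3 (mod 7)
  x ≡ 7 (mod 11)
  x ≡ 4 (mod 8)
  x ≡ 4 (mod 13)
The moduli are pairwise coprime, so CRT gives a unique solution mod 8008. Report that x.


Product of moduli M = 7 · 11 · 8 · 13 = 8008.
Merge one congruence at a time:
  Start: x ≡ 3 (mod 7).
  Combine with x ≡ 7 (mod 11); new modulus lcm = 77.
    Write x = 3 + 7·t and substitute into x ≡ 7 (mod 11): 7·t ≡ 7 − 3 = 4 (mod 11).
    The inverse of 7 mod 11 is 8 (since 7·8 = 56 = 5·11 + 1), so t ≡ 8·4 = 32 ≡ 10 (mod 11).
    Then x = 3 + 7·10 = 73, valid modulo lcm(7, 11) = 77: x ≡ 73 (mod 77).
  Combine with x ≡ 4 (mod 8); new modulus lcm = 616.
    Write x = 73 + 77·t and substitute into x ≡ 4 (mod 8): 77·t ≡ 4 − 73 = -69 (mod 8).
    Reduce coefficients mod 8: 5·t ≡ 3 (mod 8).
    The inverse of 5 mod 8 is 5 (since 5·5 = 25 = 3·8 + 1), so t ≡ 5·3 = 15 ≡ 7 (mod 8).
    Then x = 73 + 77·7 = 612, valid modulo lcm(77, 8) = 616: x ≡ 612 (mod 616).
  Combine with x ≡ 4 (mod 13); new modulus lcm = 8008.
    Write x = 612 + 616·t and substitute into x ≡ 4 (mod 13): 616·t ≡ 4 − 612 = -608 (mod 13).
    Reduce coefficients mod 13: 5·t ≡ 3 (mod 13).
    The inverse of 5 mod 13 is 8 (since 5·8 = 40 = 3·13 + 1), so t ≡ 8·3 = 24 ≡ 11 (mod 13).
    Then x = 612 + 616·11 = 7388, valid modulo lcm(616, 13) = 8008: x ≡ 7388 (mod 8008).
Verify against each original: 7388 mod 7 = 3, 7388 mod 11 = 7, 7388 mod 8 = 4, 7388 mod 13 = 4.

x ≡ 7388 (mod 8008).


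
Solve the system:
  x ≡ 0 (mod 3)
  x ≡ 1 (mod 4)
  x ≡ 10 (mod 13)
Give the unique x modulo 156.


Moduli 3, 4, 13 are pairwise coprime; by CRT there is a unique solution modulo M = 3 · 4 · 13 = 156.
Solve pairwise, accumulating the modulus:
  Start with x ≡ 0 (mod 3).
  Combine with x ≡ 1 (mod 4): since gcd(3, 4) = 1, we get a unique residue mod 12.
    Write x = 0 + 3·t and substitute into x ≡ 1 (mod 4): 3·t ≡ 1 − 0 = 1 (mod 4).
    The inverse of 3 mod 4 is 3 (since 3·3 = 9 = 2·4 + 1), so t ≡ 3·1 = 3 ≡ 3 (mod 4).
    Then x = 0 + 3·3 = 9, valid modulo lcm(3, 4) = 12: x ≡ 9 (mod 12).
  Combine with x ≡ 10 (mod 13): since gcd(12, 13) = 1, we get a unique residue mod 156.
    Write x = 9 + 12·t and substitute into x ≡ 10 (mod 13): 12·t ≡ 10 − 9 = 1 (mod 13).
    The inverse of 12 mod 13 is 12 (since 12·12 = 144 = 11·13 + 1), so t ≡ 12·1 = 12 ≡ 12 (mod 13).
    Then x = 9 + 12·12 = 153, valid modulo lcm(12, 13) = 156: x ≡ 153 (mod 156).
Verify: 153 mod 3 = 0 ✓, 153 mod 4 = 1 ✓, 153 mod 13 = 10 ✓.

x ≡ 153 (mod 156).


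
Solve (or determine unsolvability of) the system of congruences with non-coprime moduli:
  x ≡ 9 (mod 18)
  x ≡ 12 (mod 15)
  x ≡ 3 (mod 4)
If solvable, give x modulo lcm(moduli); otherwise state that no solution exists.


Moduli 18, 15, 4 are not pairwise coprime, so CRT works modulo lcm(m_i) when all pairwise compatibility conditions hold.
Pairwise compatibility: gcd(m_i, m_j) must divide a_i - a_j for every pair.
Merge one congruence at a time:
  Start: x ≡ 9 (mod 18).
  Combine with x ≡ 12 (mod 15): gcd(18, 15) = 3; 12 - 9 = 3, which IS divisible by 3, so compatible.
    Write x = 9 + 18·t and substitute into x ≡ 12 (mod 15): 18·t ≡ 12 − 9 = 3 (mod 15).
    Divide the congruence (and modulus) by g = 3: 6·t ≡ 1 (mod 5).
    Reduce coefficients mod 5: 1·t ≡ 1 (mod 5).
    So t ≡ 1 (mod 5).
    Then x = 9 + 18·1 = 27, valid modulo lcm(18, 15) = 90: x ≡ 27 (mod 90).
  Combine with x ≡ 3 (mod 4): gcd(90, 4) = 2; 3 - 27 = -24, which IS divisible by 2, so compatible.
    Write x = 27 + 90·t and substitute into x ≡ 3 (mod 4): 90·t ≡ 3 − 27 = -24 (mod 4).
    Divide the congruence (and modulus) by g = 2: 45·t ≡ -12 (mod 2).
    Reduce coefficients mod 2: 1·t ≡ 0 (mod 2).
    So t ≡ 0 (mod 2).
    Then x = 27 + 90·0 = 27, valid modulo lcm(90, 4) = 180: x ≡ 27 (mod 180).
Verify: 27 mod 18 = 9, 27 mod 15 = 12, 27 mod 4 = 3.

x ≡ 27 (mod 180).


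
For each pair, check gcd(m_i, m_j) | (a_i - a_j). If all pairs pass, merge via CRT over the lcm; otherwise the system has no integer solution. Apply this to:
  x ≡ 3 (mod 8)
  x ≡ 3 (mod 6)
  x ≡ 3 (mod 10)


Moduli 8, 6, 10 are not pairwise coprime, so CRT works modulo lcm(m_i) when all pairwise compatibility conditions hold.
Pairwise compatibility: gcd(m_i, m_j) must divide a_i - a_j for every pair.
Merge one congruence at a time:
  Start: x ≡ 3 (mod 8).
  Combine with x ≡ 3 (mod 6): gcd(8, 6) = 2; 3 - 3 = 0, which IS divisible by 2, so compatible.
    Write x = 3 + 8·t and substitute into x ≡ 3 (mod 6): 8·t ≡ 3 − 3 = 0 (mod 6).
    Divide the congruence (and modulus) by g = 2: 4·t ≡ 0 (mod 3).
    Reduce coefficients mod 3: 1·t ≡ 0 (mod 3).
    So t ≡ 0 (mod 3).
    Then x = 3 + 8·0 = 3, valid modulo lcm(8, 6) = 24: x ≡ 3 (mod 24).
  Combine with x ≡ 3 (mod 10): gcd(24, 10) = 2; 3 - 3 = 0, which IS divisible by 2, so compatible.
    Write x = 3 + 24·t and substitute into x ≡ 3 (mod 10): 24·t ≡ 3 − 3 = 0 (mod 10).
    Divide the congruence (and modulus) by g = 2: 12·t ≡ 0 (mod 5).
    Reduce coefficients mod 5: 2·t ≡ 0 (mod 5).
    The inverse of 2 mod 5 is 3 (since 2·3 = 6 = 1·5 + 1), so t ≡ 3·0 = 0 ≡ 0 (mod 5).
    Then x = 3 + 24·0 = 3, valid modulo lcm(24, 10) = 120: x ≡ 3 (mod 120).
Verify: 3 mod 8 = 3, 3 mod 6 = 3, 3 mod 10 = 3.

x ≡ 3 (mod 120).


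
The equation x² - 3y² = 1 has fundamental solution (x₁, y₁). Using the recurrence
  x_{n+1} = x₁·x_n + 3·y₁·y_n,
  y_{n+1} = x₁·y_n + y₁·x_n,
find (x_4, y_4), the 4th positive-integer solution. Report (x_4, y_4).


Step 1: Find the fundamental solution (x₁, y₁) of x² - 3y² = 1.
  Expand √3 as a continued fraction. a₀ = ⌊√3⌋ = 1; iterate m_{k+1} = d_k·a_k − m_k, d_{k+1} = (3 − m_{k+1}²)/d_k, a_{k+1} = ⌊(a₀ + m_{k+1})/d_{k+1}⌋ (starting m₀ = 0, d₀ = 1), with convergents p_k = a_k·p_{k-1} + p_{k-2}, q_k = a_k·q_{k-1} + q_{k-2} (p₋₁ = 1, q₋₁ = 0):
  k = 0: a₀ = 1; p₀/q₀ = 1/1; p₀² − 3·q₀² = 1 − 3 = -2.
  k = 1: m = 1, d = 2, a = ⌊(1 + 1)/2⌋ = 1; p/q = (1·1 + 1)/(1·1 + 0) = 2/1; p² − 3·q² = 4 − 3 = 1.
  The first convergent with p² − 3·q² = 1 gives the fundamental solution (x₁, y₁) = (2, 1).
Step 2: Apply the recurrence (x_{n+1}, y_{n+1}) = (x₁x_n + 3y₁y_n, x₁y_n + y₁x_n) repeatedly.
  From (x_1, y_1) = (2, 1): x_2 = 2·2 + 3·1·1 = 7; y_2 = 2·1 + 1·2 = 4.
  From (x_2, y_2) = (7, 4): x_3 = 2·7 + 3·1·4 = 26; y_3 = 2·4 + 1·7 = 15.
  From (x_3, y_3) = (26, 15): x_4 = 2·26 + 3·1·15 = 97; y_4 = 2·15 + 1·26 = 56.
Step 3: Verify x_4² - 3·y_4² = 9409 - 9408 = 1 (should be 1). ✓

(x_1, y_1) = (2, 1); (x_4, y_4) = (97, 56).


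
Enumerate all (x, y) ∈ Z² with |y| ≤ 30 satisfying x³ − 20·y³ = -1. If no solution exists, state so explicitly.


The equation is x³ - 20y³ = -1. For fixed y, x³ = 20·y³ − 1, so a solution requires the RHS to be a perfect cube.
Strategy: iterate y from -30 to 30, compute RHS = 20·y³ − 1, and check whether it is a (positive or negative) perfect cube.
Check small values of y:
  y = 0: RHS = -1 = (-1)³ ⇒ x = -1 works.
  y = 1: RHS = 19 is not a perfect cube.
  y = -1: RHS = -21 is not a perfect cube.
  y = 2: RHS = 159 is not a perfect cube.
  y = -2: RHS = -161 is not a perfect cube.
  y = 3: RHS = 539 is not a perfect cube.
  y = -3: RHS = -541 is not a perfect cube.
Continuing, at y = 7: RHS = 6859 = (19)³ ⇒ x = 19 works.
Searching the remaining y in |y| ≤ 30 finds no further solutions.
Collected solutions: (-1, 0), (19, 7).

Solutions (with |y| ≤ 30): (-1, 0), (19, 7).


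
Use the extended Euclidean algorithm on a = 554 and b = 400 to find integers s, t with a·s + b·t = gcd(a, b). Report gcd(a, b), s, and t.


Euclidean algorithm on (554, 400) — divide until remainder is 0:
  554 = 1 · 400 + 154
  400 = 2 · 154 + 92
  154 = 1 · 92 + 62
  92 = 1 · 62 + 30
  62 = 2 · 30 + 2
  30 = 15 · 2 + 0
gcd(554, 400) = 2.
Track Bezout coefficients alongside the remainders: start with r₀ = 554 = a·1 + b·0 (s = 1, t = 0) and r₁ = 400 = a·0 + b·1 (s = 0, t = 1); each new remainder r_{k+1} = r_{k-1} − q_k·r_k inherits s_{k+1} = s_{k-1} − q_k·s_k, t_{k+1} = t_{k-1} − q_k·t_k, so r_k = a·s_k + b·t_k at every step:
  q = 1: r = 154, s = 1 − 1·0 = 1, t = 0 − 1·1 = -1  (check: 554·1 + 400·(-1) = 154)
  q = 2: r = 92, s = 0 − 2·1 = -2, t = 1 − 2·(-1) = 3  (check: 554·(-2) + 400·3 = 92)
  q = 1: r = 62, s = 1 − 1·(-2) = 3, t = -1 − 1·3 = -4  (check: 554·3 + 400·(-4) = 62)
  q = 1: r = 30, s = -2 − 1·3 = -5, t = 3 − 1·(-4) = 7  (check: 554·(-5) + 400·7 = 30)
  q = 2: r = 2, s = 3 − 2·(-5) = 13, t = -4 − 2·7 = -18  (check: 554·13 + 400·(-18) = 2)
The row with r = 2 (the gcd) gives the Bezout coefficients s = 13, t = -18.
Result: 554 · (13) + 400 · (-18) = 2.

gcd(554, 400) = 2; s = 13, t = -18 (check: 554·13 + 400·(-18) = 2).


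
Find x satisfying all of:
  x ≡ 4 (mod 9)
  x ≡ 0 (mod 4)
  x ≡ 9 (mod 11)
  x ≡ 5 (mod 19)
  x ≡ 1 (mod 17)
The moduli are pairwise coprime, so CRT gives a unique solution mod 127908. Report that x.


Product of moduli M = 9 · 4 · 11 · 19 · 17 = 127908.
Merge one congruence at a time:
  Start: x ≡ 4 (mod 9).
  Combine with x ≡ 0 (mod 4); new modulus lcm = 36.
    Write x = 4 + 9·t and substitute into x ≡ 0 (mod 4): 9·t ≡ 0 − 4 = -4 (mod 4).
    Reduce coefficients mod 4: 1·t ≡ 0 (mod 4).
    So t ≡ 0 (mod 4).
    Then x = 4 + 9·0 = 4, valid modulo lcm(9, 4) = 36: x ≡ 4 (mod 36).
  Combine with x ≡ 9 (mod 11); new modulus lcm = 396.
    Write x = 4 + 36·t and substitute into x ≡ 9 (mod 11): 36·t ≡ 9 − 4 = 5 (mod 11).
    Reduce coefficients mod 11: 3·t ≡ 5 (mod 11).
    The inverse of 3 mod 11 is 4 (since 3·4 = 12 = 1·11 + 1), so t ≡ 4·5 = 20 ≡ 9 (mod 11).
    Then x = 4 + 36·9 = 328, valid modulo lcm(36, 11) = 396: x ≡ 328 (mod 396).
  Combine with x ≡ 5 (mod 19); new modulus lcm = 7524.
    Write x = 328 + 396·t and substitute into x ≡ 5 (mod 19): 396·t ≡ 5 − 328 = -323 (mod 19).
    Reduce coefficients mod 19: 16·t ≡ 0 (mod 19).
    The inverse of 16 mod 19 is 6 (since 16·6 = 96 = 5·19 + 1), so t ≡ 6·0 = 0 ≡ 0 (mod 19).
    Then x = 328 + 396·0 = 328, valid modulo lcm(396, 19) = 7524: x ≡ 328 (mod 7524).
  Combine with x ≡ 1 (mod 17); new modulus lcm = 127908.
    Write x = 328 + 7524·t and substitute into x ≡ 1 (mod 17): 7524·t ≡ 1 − 328 = -327 (mod 17).
    Reduce coefficients mod 17: 10·t ≡ 13 (mod 17).
    The inverse of 10 mod 17 is 12 (since 10·12 = 120 = 7·17 + 1), so t ≡ 12·13 = 156 ≡ 3 (mod 17).
    Then x = 328 + 7524·3 = 22900, valid modulo lcm(7524, 17) = 127908: x ≡ 22900 (mod 127908).
Verify against each original: 22900 mod 9 = 4, 22900 mod 4 = 0, 22900 mod 11 = 9, 22900 mod 19 = 5, 22900 mod 17 = 1.

x ≡ 22900 (mod 127908).


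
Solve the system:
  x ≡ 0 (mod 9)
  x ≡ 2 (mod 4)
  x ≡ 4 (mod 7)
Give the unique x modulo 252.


Moduli 9, 4, 7 are pairwise coprime; by CRT there is a unique solution modulo M = 9 · 4 · 7 = 252.
Solve pairwise, accumulating the modulus:
  Start with x ≡ 0 (mod 9).
  Combine with x ≡ 2 (mod 4): since gcd(9, 4) = 1, we get a unique residue mod 36.
    Write x = 0 + 9·t and substitute into x ≡ 2 (mod 4): 9·t ≡ 2 − 0 = 2 (mod 4).
    Reduce coefficients mod 4: 1·t ≡ 2 (mod 4).
    So t ≡ 2 (mod 4).
    Then x = 0 + 9·2 = 18, valid modulo lcm(9, 4) = 36: x ≡ 18 (mod 36).
  Combine with x ≡ 4 (mod 7): since gcd(36, 7) = 1, we get a unique residue mod 252.
    Write x = 18 + 36·t and substitute into x ≡ 4 (mod 7): 36·t ≡ 4 − 18 = -14 (mod 7).
    Reduce coefficients mod 7: 1·t ≡ 0 (mod 7).
    So t ≡ 0 (mod 7).
    Then x = 18 + 36·0 = 18, valid modulo lcm(36, 7) = 252: x ≡ 18 (mod 252).
Verify: 18 mod 9 = 0 ✓, 18 mod 4 = 2 ✓, 18 mod 7 = 4 ✓.

x ≡ 18 (mod 252).


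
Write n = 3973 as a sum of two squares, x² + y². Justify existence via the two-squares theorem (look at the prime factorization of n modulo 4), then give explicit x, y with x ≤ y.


Step 1: Factor n = 3973 = 29 · 137.
Step 2: Check the mod-4 condition on each prime factor: 29 ≡ 1 (mod 4), exponent 1; 137 ≡ 1 (mod 4), exponent 1.
All primes ≡ 3 (mod 4) appear to even exponent (or don't appear), so by the two-squares theorem n IS expressible as a sum of two squares.
Step 3: Build a representation. Here n = 29 · 137 is a product of primes ≡ 1 (mod 4). Each prime p ≡ 1 (mod 4) is itself a sum of two squares; find a² by testing p − a² for a perfect square:
  29: 29 − 1² = 28, 29 − 2² = 25 = 5² ⇒ 29 = 2² + 5².
  137: 137 − 1² = 136, 137 − 2² = 133, 137 − 3² = 128, 137 − 4² = 121 = 11² ⇒ 137 = 4² + 11².
  Combine using the Brahmagupta–Fibonacci identity (a² + b²)(c² + d²) = (ac − bd)² + (ad + bc)² = (ac + bd)² + (ad − bc)²:
  29 · 137 = 3973: from (2² + 5²)(4² + 11²), take (2·4 − 5·11, 2·11 + 5·4) = (8 − 55, 22 + 20) = (-47, 42); dropping signs (only squares matter) gives (47, 42); check 47² + 42² = 2209 + 1764 = 3973 ✓.
Step 4: Order so x ≤ y and verify: 42² + 47² = 1764 + 2209 = 3973 = n. ✓

n = 3973 = 42² + 47² (one valid representation with x ≤ y).


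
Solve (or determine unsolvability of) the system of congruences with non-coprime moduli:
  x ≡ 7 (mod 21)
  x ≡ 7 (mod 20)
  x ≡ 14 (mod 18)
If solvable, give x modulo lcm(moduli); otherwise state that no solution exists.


Moduli 21, 20, 18 are not pairwise coprime, so CRT works modulo lcm(m_i) when all pairwise compatibility conditions hold.
Pairwise compatibility: gcd(m_i, m_j) must divide a_i - a_j for every pair.
Merge one congruence at a time:
  Start: x ≡ 7 (mod 21).
  Combine with x ≡ 7 (mod 20): gcd(21, 20) = 1; 7 - 7 = 0, which IS divisible by 1, so compatible.
    Write x = 7 + 21·t and substitute into x ≡ 7 (mod 20): 21·t ≡ 7 − 7 = 0 (mod 20).
    Reduce coefficients mod 20: 1·t ≡ 0 (mod 20).
    So t ≡ 0 (mod 20).
    Then x = 7 + 21·0 = 7, valid modulo lcm(21, 20) = 420: x ≡ 7 (mod 420).
  Combine with x ≡ 14 (mod 18): gcd(420, 18) = 6, and 14 - 7 = 7 is NOT divisible by 6.
    ⇒ system is inconsistent (no integer solution).

No solution (the system is inconsistent).


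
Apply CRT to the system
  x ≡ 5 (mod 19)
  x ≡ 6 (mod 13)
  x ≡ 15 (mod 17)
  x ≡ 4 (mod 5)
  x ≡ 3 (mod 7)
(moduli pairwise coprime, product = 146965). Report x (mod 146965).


Product of moduli M = 19 · 13 · 17 · 5 · 7 = 146965.
Merge one congruence at a time:
  Start: x ≡ 5 (mod 19).
  Combine with x ≡ 6 (mod 13); new modulus lcm = 247.
    Write x = 5 + 19·t and substitute into x ≡ 6 (mod 13): 19·t ≡ 6 − 5 = 1 (mod 13).
    Reduce coefficients mod 13: 6·t ≡ 1 (mod 13).
    The inverse of 6 mod 13 is 11 (since 6·11 = 66 = 5·13 + 1), so t ≡ 11·1 = 11 ≡ 11 (mod 13).
    Then x = 5 + 19·11 = 214, valid modulo lcm(19, 13) = 247: x ≡ 214 (mod 247).
  Combine with x ≡ 15 (mod 17); new modulus lcm = 4199.
    Write x = 214 + 247·t and substitute into x ≡ 15 (mod 17): 247·t ≡ 15 − 214 = -199 (mod 17).
    Reduce coefficients mod 17: 9·t ≡ 5 (mod 17).
    The inverse of 9 mod 17 is 2 (since 9·2 = 18 = 1·17 + 1), so t ≡ 2·5 = 10 ≡ 10 (mod 17).
    Then x = 214 + 247·10 = 2684, valid modulo lcm(247, 17) = 4199: x ≡ 2684 (mod 4199).
  Combine with x ≡ 4 (mod 5); new modulus lcm = 20995.
    Write x = 2684 + 4199·t and substitute into x ≡ 4 (mod 5): 4199·t ≡ 4 − 2684 = -2680 (mod 5).
    Reduce coefficients mod 5: 4·t ≡ 0 (mod 5).
    The inverse of 4 mod 5 is 4 (since 4·4 = 16 = 3·5 + 1), so t ≡ 4·0 = 0 ≡ 0 (mod 5).
    Then x = 2684 + 4199·0 = 2684, valid modulo lcm(4199, 5) = 20995: x ≡ 2684 (mod 20995).
  Combine with x ≡ 3 (mod 7); new modulus lcm = 146965.
    Write x = 2684 + 20995·t and substitute into x ≡ 3 (mod 7): 20995·t ≡ 3 − 2684 = -2681 (mod 7).
    Reduce coefficients mod 7: 2·t ≡ 0 (mod 7).
    The inverse of 2 mod 7 is 4 (since 2·4 = 8 = 1·7 + 1), so t ≡ 4·0 = 0 ≡ 0 (mod 7).
    Then x = 2684 + 20995·0 = 2684, valid modulo lcm(20995, 7) = 146965: x ≡ 2684 (mod 146965).
Verify against each original: 2684 mod 19 = 5, 2684 mod 13 = 6, 2684 mod 17 = 15, 2684 mod 5 = 4, 2684 mod 7 = 3.

x ≡ 2684 (mod 146965).


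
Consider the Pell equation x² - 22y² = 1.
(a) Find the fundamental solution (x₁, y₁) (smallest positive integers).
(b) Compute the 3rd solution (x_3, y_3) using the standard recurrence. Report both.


Step 1: Find the fundamental solution (x₁, y₁) of x² - 22y² = 1.
  Expand √22 as a continued fraction. a₀ = ⌊√22⌋ = 4; iterate m_{k+1} = d_k·a_k − m_k, d_{k+1} = (22 − m_{k+1}²)/d_k, a_{k+1} = ⌊(a₀ + m_{k+1})/d_{k+1}⌋ (starting m₀ = 0, d₀ = 1), with convergents p_k = a_k·p_{k-1} + p_{k-2}, q_k = a_k·q_{k-1} + q_{k-2} (p₋₁ = 1, q₋₁ = 0):
  k = 0: a₀ = 4; p₀/q₀ = 4/1; p₀² − 22·q₀² = 16 − 22 = -6.
  k = 1: m = 4, d = 6, a = ⌊(4 + 4)/6⌋ = 1; p/q = (1·4 + 1)/(1·1 + 0) = 5/1; p² − 22·q² = 25 − 22 = 3.
  k = 2: m = 2, d = 3, a = ⌊(4 + 2)/3⌋ = 2; p/q = (2·5 + 4)/(2·1 + 1) = 14/3; p² − 22·q² = 196 − 198 = -2.
  k = 3: m = 4, d = 2, a = ⌊(4 + 4)/2⌋ = 4; p/q = (4·14 + 5)/(4·3 + 1) = 61/13; p² − 22·q² = 3721 − 3718 = 3.
  k = 4: m = 4, d = 3, a = ⌊(4 + 4)/3⌋ = 2; p/q = (2·61 + 14)/(2·13 + 3) = 136/29; p² − 22·q² = 18496 − 18502 = -6.
  k = 5: m = 2, d = 6, a = ⌊(4 + 2)/6⌋ = 1; p/q = (1·136 + 61)/(1·29 + 13) = 197/42; p² − 22·q² = 38809 − 38808 = 1.
  The first convergent with p² − 22·q² = 1 gives the fundamental solution (x₁, y₁) = (197, 42).
Step 2: Apply the recurrence (x_{n+1}, y_{n+1}) = (x₁x_n + 22y₁y_n, x₁y_n + y₁x_n) repeatedly.
  From (x_1, y_1) = (197, 42): x_2 = 197·197 + 22·42·42 = 77617; y_2 = 197·42 + 42·197 = 16548.
  From (x_2, y_2) = (77617, 16548): x_3 = 197·77617 + 22·42·16548 = 30580901; y_3 = 197·16548 + 42·77617 = 6519870.
Step 3: Verify x_3² - 22·y_3² = 935191505971801 - 935191505971800 = 1 (should be 1). ✓

(x_1, y_1) = (197, 42); (x_3, y_3) = (30580901, 6519870).


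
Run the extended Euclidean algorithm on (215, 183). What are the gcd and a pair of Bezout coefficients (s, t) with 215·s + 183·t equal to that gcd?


Euclidean algorithm on (215, 183) — divide until remainder is 0:
  215 = 1 · 183 + 32
  183 = 5 · 32 + 23
  32 = 1 · 23 + 9
  23 = 2 · 9 + 5
  9 = 1 · 5 + 4
  5 = 1 · 4 + 1
  4 = 4 · 1 + 0
gcd(215, 183) = 1.
Track Bezout coefficients alongside the remainders: start with r₀ = 215 = a·1 + b·0 (s = 1, t = 0) and r₁ = 183 = a·0 + b·1 (s = 0, t = 1); each new remainder r_{k+1} = r_{k-1} − q_k·r_k inherits s_{k+1} = s_{k-1} − q_k·s_k, t_{k+1} = t_{k-1} − q_k·t_k, so r_k = a·s_k + b·t_k at every step:
  q = 1: r = 32, s = 1 − 1·0 = 1, t = 0 − 1·1 = -1  (check: 215·1 + 183·(-1) = 32)
  q = 5: r = 23, s = 0 − 5·1 = -5, t = 1 − 5·(-1) = 6  (check: 215·(-5) + 183·6 = 23)
  q = 1: r = 9, s = 1 − 1·(-5) = 6, t = -1 − 1·6 = -7  (check: 215·6 + 183·(-7) = 9)
  q = 2: r = 5, s = -5 − 2·6 = -17, t = 6 − 2·(-7) = 20  (check: 215·(-17) + 183·20 = 5)
  q = 1: r = 4, s = 6 − 1·(-17) = 23, t = -7 − 1·20 = -27  (check: 215·23 + 183·(-27) = 4)
  q = 1: r = 1, s = -17 − 1·23 = -40, t = 20 − 1·(-27) = 47  (check: 215·(-40) + 183·47 = 1)
The row with r = 1 (the gcd) gives the Bezout coefficients s = -40, t = 47.
Result: 215 · (-40) + 183 · (47) = 1.

gcd(215, 183) = 1; s = -40, t = 47 (check: 215·(-40) + 183·47 = 1).


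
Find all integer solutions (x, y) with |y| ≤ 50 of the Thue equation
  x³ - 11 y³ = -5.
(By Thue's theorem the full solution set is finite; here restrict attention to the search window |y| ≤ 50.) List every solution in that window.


The equation is x³ - 11y³ = -5. For fixed y, x³ = 11·y³ − 5, so a solution requires the RHS to be a perfect cube.
Strategy: iterate y from -50 to 50, compute RHS = 11·y³ − 5, and check whether it is a (positive or negative) perfect cube.
Check small values of y:
  y = 0: RHS = -5 is not a perfect cube.
  y = 1: RHS = 6 is not a perfect cube.
  y = -1: RHS = -16 is not a perfect cube.
  y = 2: RHS = 83 is not a perfect cube.
  y = -2: RHS = -93 is not a perfect cube.
  y = 3: RHS = 292 is not a perfect cube.
  y = -3: RHS = -302 is not a perfect cube.
Continuing the search up to |y| = 50 finds no solutions either.
No (x, y) in the scanned range satisfies the equation.

No integer solutions with |y| ≤ 50.


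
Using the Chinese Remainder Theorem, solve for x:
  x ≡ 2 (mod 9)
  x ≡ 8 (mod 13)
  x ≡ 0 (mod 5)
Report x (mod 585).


Moduli 9, 13, 5 are pairwise coprime; by CRT there is a unique solution modulo M = 9 · 13 · 5 = 585.
Solve pairwise, accumulating the modulus:
  Start with x ≡ 2 (mod 9).
  Combine with x ≡ 8 (mod 13): since gcd(9, 13) = 1, we get a unique residue mod 117.
    Write x = 2 + 9·t and substitute into x ≡ 8 (mod 13): 9·t ≡ 8 − 2 = 6 (mod 13).
    The inverse of 9 mod 13 is 3 (since 9·3 = 27 = 2·13 + 1), so t ≡ 3·6 = 18 ≡ 5 (mod 13).
    Then x = 2 + 9·5 = 47, valid modulo lcm(9, 13) = 117: x ≡ 47 (mod 117).
  Combine with x ≡ 0 (mod 5): since gcd(117, 5) = 1, we get a unique residue mod 585.
    Write x = 47 + 117·t and substitute into x ≡ 0 (mod 5): 117·t ≡ 0 − 47 = -47 (mod 5).
    Reduce coefficients mod 5: 2·t ≡ 3 (mod 5).
    The inverse of 2 mod 5 is 3 (since 2·3 = 6 = 1·5 + 1), so t ≡ 3·3 = 9 ≡ 4 (mod 5).
    Then x = 47 + 117·4 = 515, valid modulo lcm(117, 5) = 585: x ≡ 515 (mod 585).
Verify: 515 mod 9 = 2 ✓, 515 mod 13 = 8 ✓, 515 mod 5 = 0 ✓.

x ≡ 515 (mod 585).


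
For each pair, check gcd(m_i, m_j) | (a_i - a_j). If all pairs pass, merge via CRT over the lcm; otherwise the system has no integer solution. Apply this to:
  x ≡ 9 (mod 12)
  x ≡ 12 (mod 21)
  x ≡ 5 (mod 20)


Moduli 12, 21, 20 are not pairwise coprime, so CRT works modulo lcm(m_i) when all pairwise compatibility conditions hold.
Pairwise compatibility: gcd(m_i, m_j) must divide a_i - a_j for every pair.
Merge one congruence at a time:
  Start: x ≡ 9 (mod 12).
  Combine with x ≡ 12 (mod 21): gcd(12, 21) = 3; 12 - 9 = 3, which IS divisible by 3, so compatible.
    Write x = 9 + 12·t and substitute into x ≡ 12 (mod 21): 12·t ≡ 12 − 9 = 3 (mod 21).
    Divide the congruence (and modulus) by g = 3: 4·t ≡ 1 (mod 7).
    The inverse of 4 mod 7 is 2 (since 4·2 = 8 = 1·7 + 1), so t ≡ 2·1 = 2 ≡ 2 (mod 7).
    Then x = 9 + 12·2 = 33, valid modulo lcm(12, 21) = 84: x ≡ 33 (mod 84).
  Combine with x ≡ 5 (mod 20): gcd(84, 20) = 4; 5 - 33 = -28, which IS divisible by 4, so compatible.
    Write x = 33 + 84·t and substitute into x ≡ 5 (mod 20): 84·t ≡ 5 − 33 = -28 (mod 20).
    Divide the congruence (and modulus) by g = 4: 21·t ≡ -7 (mod 5).
    Reduce coefficients mod 5: 1·t ≡ 3 (mod 5).
    So t ≡ 3 (mod 5).
    Then x = 33 + 84·3 = 285, valid modulo lcm(84, 20) = 420: x ≡ 285 (mod 420).
Verify: 285 mod 12 = 9, 285 mod 21 = 12, 285 mod 20 = 5.

x ≡ 285 (mod 420).


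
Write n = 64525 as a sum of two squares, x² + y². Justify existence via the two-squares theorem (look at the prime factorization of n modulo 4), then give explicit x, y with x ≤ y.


Step 1: Factor n = 64525 = 5^2 · 29 · 89.
Step 2: Check the mod-4 condition on each prime factor: 5 ≡ 1 (mod 4), exponent 2; 29 ≡ 1 (mod 4), exponent 1; 89 ≡ 1 (mod 4), exponent 1.
All primes ≡ 3 (mod 4) appear to even exponent (or don't appear), so by the two-squares theorem n IS expressible as a sum of two squares.
Step 3: Build a representation. Group n = k² · m with k = 5 and m = 29 · 89 = 2581 (a product of primes ≡ 1 (mod 4)); a representation of m scales to one of n via (k·x)² + (k·y)² = k²(x² + y²). Each prime p ≡ 1 (mod 4) is itself a sum of two squares; find a² by testing p − a² for a perfect square:
  29: 29 − 1² = 28, 29 − 2² = 25 = 5² ⇒ 29 = 2² + 5².
  89: 89 − 1² = 88, 89 − 2² = 85, 89 − 3² = 80, 89 − 4² = 73, 89 − 5² = 64 = 8² ⇒ 89 = 5² + 8².
  Combine using the Brahmagupta–Fibonacci identity (a² + b²)(c² + d²) = (ac − bd)² + (ad + bc)² = (ac + bd)² + (ad − bc)²:
  29 · 89 = 2581: from (2² + 5²)(5² + 8²), take (2·5 − 5·8, 2·8 + 5·5) = (10 − 40, 16 + 25) = (-30, 41); dropping signs (only squares matter) gives (30, 41); check 30² + 41² = 900 + 1681 = 2581 ✓.
  Scale by k = 5: (5·30, 5·41) = (150, 205).
Step 4: Order so x ≤ y and verify: 150² + 205² = 22500 + 42025 = 64525 = n. ✓

n = 64525 = 150² + 205² (one valid representation with x ≤ y).


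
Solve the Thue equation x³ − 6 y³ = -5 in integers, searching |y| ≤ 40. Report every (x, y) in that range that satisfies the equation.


The equation is x³ - 6y³ = -5. For fixed y, x³ = 6·y³ − 5, so a solution requires the RHS to be a perfect cube.
Strategy: iterate y from -40 to 40, compute RHS = 6·y³ − 5, and check whether it is a (positive or negative) perfect cube.
Check small values of y:
  y = 0: RHS = -5 is not a perfect cube.
  y = 1: RHS = 1 = (1)³ ⇒ x = 1 works.
  y = -1: RHS = -11 is not a perfect cube.
  y = 2: RHS = 43 is not a perfect cube.
  y = -2: RHS = -53 is not a perfect cube.
  y = 3: RHS = 157 is not a perfect cube.
  y = -3: RHS = -167 is not a perfect cube.
Continuing the search up to |y| = 40 finds no further solutions beyond those listed.
Collected solutions: (1, 1).

Solutions (with |y| ≤ 40): (1, 1).


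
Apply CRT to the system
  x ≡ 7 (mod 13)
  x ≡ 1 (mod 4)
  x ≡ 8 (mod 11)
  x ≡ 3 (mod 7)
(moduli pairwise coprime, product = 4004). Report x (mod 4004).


Product of moduli M = 13 · 4 · 11 · 7 = 4004.
Merge one congruence at a time:
  Start: x ≡ 7 (mod 13).
  Combine with x ≡ 1 (mod 4); new modulus lcm = 52.
    Write x = 7 + 13·t and substitute into x ≡ 1 (mod 4): 13·t ≡ 1 − 7 = -6 (mod 4).
    Reduce coefficients mod 4: 1·t ≡ 2 (mod 4).
    So t ≡ 2 (mod 4).
    Then x = 7 + 13·2 = 33, valid modulo lcm(13, 4) = 52: x ≡ 33 (mod 52).
  Combine with x ≡ 8 (mod 11); new modulus lcm = 572.
    Write x = 33 + 52·t and substitute into x ≡ 8 (mod 11): 52·t ≡ 8 − 33 = -25 (mod 11).
    Reduce coefficients mod 11: 8·t ≡ 8 (mod 11).
    The inverse of 8 mod 11 is 7 (since 8·7 = 56 = 5·11 + 1), so t ≡ 7·8 = 56 ≡ 1 (mod 11).
    Then x = 33 + 52·1 = 85, valid modulo lcm(52, 11) = 572: x ≡ 85 (mod 572).
  Combine with x ≡ 3 (mod 7); new modulus lcm = 4004.
    Write x = 85 + 572·t and substitute into x ≡ 3 (mod 7): 572·t ≡ 3 − 85 = -82 (mod 7).
    Reduce coefficients mod 7: 5·t ≡ 2 (mod 7).
    The inverse of 5 mod 7 is 3 (since 5·3 = 15 = 2·7 + 1), so t ≡ 3·2 = 6 ≡ 6 (mod 7).
    Then x = 85 + 572·6 = 3517, valid modulo lcm(572, 7) = 4004: x ≡ 3517 (mod 4004).
Verify against each original: 3517 mod 13 = 7, 3517 mod 4 = 1, 3517 mod 11 = 8, 3517 mod 7 = 3.

x ≡ 3517 (mod 4004).


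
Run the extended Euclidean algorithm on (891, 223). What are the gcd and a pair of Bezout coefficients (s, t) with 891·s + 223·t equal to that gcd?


Euclidean algorithm on (891, 223) — divide until remainder is 0:
  891 = 3 · 223 + 222
  223 = 1 · 222 + 1
  222 = 222 · 1 + 0
gcd(891, 223) = 1.
Track Bezout coefficients alongside the remainders: start with r₀ = 891 = a·1 + b·0 (s = 1, t = 0) and r₁ = 223 = a·0 + b·1 (s = 0, t = 1); each new remainder r_{k+1} = r_{k-1} − q_k·r_k inherits s_{k+1} = s_{k-1} − q_k·s_k, t_{k+1} = t_{k-1} − q_k·t_k, so r_k = a·s_k + b·t_k at every step:
  q = 3: r = 222, s = 1 − 3·0 = 1, t = 0 − 3·1 = -3  (check: 891·1 + 223·(-3) = 222)
  q = 1: r = 1, s = 0 − 1·1 = -1, t = 1 − 1·(-3) = 4  (check: 891·(-1) + 223·4 = 1)
The row with r = 1 (the gcd) gives the Bezout coefficients s = -1, t = 4.
Result: 891 · (-1) + 223 · (4) = 1.

gcd(891, 223) = 1; s = -1, t = 4 (check: 891·(-1) + 223·4 = 1).


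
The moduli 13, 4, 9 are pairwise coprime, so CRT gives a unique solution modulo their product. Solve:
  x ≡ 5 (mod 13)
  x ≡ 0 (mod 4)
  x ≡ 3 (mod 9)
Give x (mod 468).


Moduli 13, 4, 9 are pairwise coprime; by CRT there is a unique solution modulo M = 13 · 4 · 9 = 468.
Solve pairwise, accumulating the modulus:
  Start with x ≡ 5 (mod 13).
  Combine with x ≡ 0 (mod 4): since gcd(13, 4) = 1, we get a unique residue mod 52.
    Write x = 5 + 13·t and substitute into x ≡ 0 (mod 4): 13·t ≡ 0 − 5 = -5 (mod 4).
    Reduce coefficients mod 4: 1·t ≡ 3 (mod 4).
    So t ≡ 3 (mod 4).
    Then x = 5 + 13·3 = 44, valid modulo lcm(13, 4) = 52: x ≡ 44 (mod 52).
  Combine with x ≡ 3 (mod 9): since gcd(52, 9) = 1, we get a unique residue mod 468.
    Write x = 44 + 52·t and substitute into x ≡ 3 (mod 9): 52·t ≡ 3 − 44 = -41 (mod 9).
    Reduce coefficients mod 9: 7·t ≡ 4 (mod 9).
    The inverse of 7 mod 9 is 4 (since 7·4 = 28 = 3·9 + 1), so t ≡ 4·4 = 16 ≡ 7 (mod 9).
    Then x = 44 + 52·7 = 408, valid modulo lcm(52, 9) = 468: x ≡ 408 (mod 468).
Verify: 408 mod 13 = 5 ✓, 408 mod 4 = 0 ✓, 408 mod 9 = 3 ✓.

x ≡ 408 (mod 468).


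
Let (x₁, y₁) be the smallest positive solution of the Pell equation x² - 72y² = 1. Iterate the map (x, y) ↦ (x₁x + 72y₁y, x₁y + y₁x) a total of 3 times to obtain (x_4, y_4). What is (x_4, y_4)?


Step 1: Find the fundamental solution (x₁, y₁) of x² - 72y² = 1.
  Expand √72 as a continued fraction. a₀ = ⌊√72⌋ = 8; iterate m_{k+1} = d_k·a_k − m_k, d_{k+1} = (72 − m_{k+1}²)/d_k, a_{k+1} = ⌊(a₀ + m_{k+1})/d_{k+1}⌋ (starting m₀ = 0, d₀ = 1), with convergents p_k = a_k·p_{k-1} + p_{k-2}, q_k = a_k·q_{k-1} + q_{k-2} (p₋₁ = 1, q₋₁ = 0):
  k = 0: a₀ = 8; p₀/q₀ = 8/1; p₀² − 72·q₀² = 64 − 72 = -8.
  k = 1: m = 8, d = 8, a = ⌊(8 + 8)/8⌋ = 2; p/q = (2·8 + 1)/(2·1 + 0) = 17/2; p² − 72·q² = 289 − 288 = 1.
  The first convergent with p² − 72·q² = 1 gives the fundamental solution (x₁, y₁) = (17, 2).
Step 2: Apply the recurrence (x_{n+1}, y_{n+1}) = (x₁x_n + 72y₁y_n, x₁y_n + y₁x_n) repeatedly.
  From (x_1, y_1) = (17, 2): x_2 = 17·17 + 72·2·2 = 577; y_2 = 17·2 + 2·17 = 68.
  From (x_2, y_2) = (577, 68): x_3 = 17·577 + 72·2·68 = 19601; y_3 = 17·68 + 2·577 = 2310.
  From (x_3, y_3) = (19601, 2310): x_4 = 17·19601 + 72·2·2310 = 665857; y_4 = 17·2310 + 2·19601 = 78472.
Step 3: Verify x_4² - 72·y_4² = 443365544449 - 443365544448 = 1 (should be 1). ✓

(x_1, y_1) = (17, 2); (x_4, y_4) = (665857, 78472).


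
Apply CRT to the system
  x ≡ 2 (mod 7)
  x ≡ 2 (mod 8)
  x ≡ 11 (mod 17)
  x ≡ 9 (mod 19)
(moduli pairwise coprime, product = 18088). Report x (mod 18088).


Product of moduli M = 7 · 8 · 17 · 19 = 18088.
Merge one congruence at a time:
  Start: x ≡ 2 (mod 7).
  Combine with x ≡ 2 (mod 8); new modulus lcm = 56.
    Write x = 2 + 7·t and substitute into x ≡ 2 (mod 8): 7·t ≡ 2 − 2 = 0 (mod 8).
    The inverse of 7 mod 8 is 7 (since 7·7 = 49 = 6·8 + 1), so t ≡ 7·0 = 0 ≡ 0 (mod 8).
    Then x = 2 + 7·0 = 2, valid modulo lcm(7, 8) = 56: x ≡ 2 (mod 56).
  Combine with x ≡ 11 (mod 17); new modulus lcm = 952.
    Write x = 2 + 56·t and substitute into x ≡ 11 (mod 17): 56·t ≡ 11 − 2 = 9 (mod 17).
    Reduce coefficients mod 17: 5·t ≡ 9 (mod 17).
    The inverse of 5 mod 17 is 7 (since 5·7 = 35 = 2·17 + 1), so t ≡ 7·9 = 63 ≡ 12 (mod 17).
    Then x = 2 + 56·12 = 674, valid modulo lcm(56, 17) = 952: x ≡ 674 (mod 952).
  Combine with x ≡ 9 (mod 19); new modulus lcm = 18088.
    Write x = 674 + 952·t and substitute into x ≡ 9 (mod 19): 952·t ≡ 9 − 674 = -665 (mod 19).
    Reduce coefficients mod 19: 2·t ≡ 0 (mod 19).
    The inverse of 2 mod 19 is 10 (since 2·10 = 20 = 1·19 + 1), so t ≡ 10·0 = 0 ≡ 0 (mod 19).
    Then x = 674 + 952·0 = 674, valid modulo lcm(952, 19) = 18088: x ≡ 674 (mod 18088).
Verify against each original: 674 mod 7 = 2, 674 mod 8 = 2, 674 mod 17 = 11, 674 mod 19 = 9.

x ≡ 674 (mod 18088).


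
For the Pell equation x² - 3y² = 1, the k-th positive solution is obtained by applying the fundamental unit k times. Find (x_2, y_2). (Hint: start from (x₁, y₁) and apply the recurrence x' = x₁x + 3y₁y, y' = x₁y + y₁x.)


Step 1: Find the fundamental solution (x₁, y₁) of x² - 3y² = 1.
  Expand √3 as a continued fraction. a₀ = ⌊√3⌋ = 1; iterate m_{k+1} = d_k·a_k − m_k, d_{k+1} = (3 − m_{k+1}²)/d_k, a_{k+1} = ⌊(a₀ + m_{k+1})/d_{k+1}⌋ (starting m₀ = 0, d₀ = 1), with convergents p_k = a_k·p_{k-1} + p_{k-2}, q_k = a_k·q_{k-1} + q_{k-2} (p₋₁ = 1, q₋₁ = 0):
  k = 0: a₀ = 1; p₀/q₀ = 1/1; p₀² − 3·q₀² = 1 − 3 = -2.
  k = 1: m = 1, d = 2, a = ⌊(1 + 1)/2⌋ = 1; p/q = (1·1 + 1)/(1·1 + 0) = 2/1; p² − 3·q² = 4 − 3 = 1.
  The first convergent with p² − 3·q² = 1 gives the fundamental solution (x₁, y₁) = (2, 1).
Step 2: Apply the recurrence (x_{n+1}, y_{n+1}) = (x₁x_n + 3y₁y_n, x₁y_n + y₁x_n) repeatedly.
  From (x_1, y_1) = (2, 1): x_2 = 2·2 + 3·1·1 = 7; y_2 = 2·1 + 1·2 = 4.
Step 3: Verify x_2² - 3·y_2² = 49 - 48 = 1 (should be 1). ✓

(x_1, y_1) = (2, 1); (x_2, y_2) = (7, 4).


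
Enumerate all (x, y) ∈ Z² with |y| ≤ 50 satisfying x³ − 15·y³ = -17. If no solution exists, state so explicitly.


The equation is x³ - 15y³ = -17. For fixed y, x³ = 15·y³ − 17, so a solution requires the RHS to be a perfect cube.
Strategy: iterate y from -50 to 50, compute RHS = 15·y³ − 17, and check whether it is a (positive or negative) perfect cube.
Check small values of y:
  y = 0: RHS = -17 is not a perfect cube.
  y = 1: RHS = -2 is not a perfect cube.
  y = -1: RHS = -32 is not a perfect cube.
  y = 2: RHS = 103 is not a perfect cube.
  y = -2: RHS = -137 is not a perfect cube.
  y = 3: RHS = 388 is not a perfect cube.
  y = -3: RHS = -422 is not a perfect cube.
Continuing the search up to |y| = 50 finds no solutions either.
No (x, y) in the scanned range satisfies the equation.

No integer solutions with |y| ≤ 50.


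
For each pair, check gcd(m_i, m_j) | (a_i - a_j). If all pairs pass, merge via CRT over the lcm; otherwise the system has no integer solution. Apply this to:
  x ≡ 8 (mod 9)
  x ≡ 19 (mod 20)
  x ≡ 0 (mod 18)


Moduli 9, 20, 18 are not pairwise coprime, so CRT works modulo lcm(m_i) when all pairwise compatibility conditions hold.
Pairwise compatibility: gcd(m_i, m_j) must divide a_i - a_j for every pair.
Merge one congruence at a time:
  Start: x ≡ 8 (mod 9).
  Combine with x ≡ 19 (mod 20): gcd(9, 20) = 1; 19 - 8 = 11, which IS divisible by 1, so compatible.
    Write x = 8 + 9·t and substitute into x ≡ 19 (mod 20): 9·t ≡ 19 − 8 = 11 (mod 20).
    The inverse of 9 mod 20 is 9 (since 9·9 = 81 = 4·20 + 1), so t ≡ 9·11 = 99 ≡ 19 (mod 20).
    Then x = 8 + 9·19 = 179, valid modulo lcm(9, 20) = 180: x ≡ 179 (mod 180).
  Combine with x ≡ 0 (mod 18): gcd(180, 18) = 18, and 0 - 179 = -179 is NOT divisible by 18.
    ⇒ system is inconsistent (no integer solution).

No solution (the system is inconsistent).


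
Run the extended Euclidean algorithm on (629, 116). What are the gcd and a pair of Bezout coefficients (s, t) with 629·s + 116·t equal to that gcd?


Euclidean algorithm on (629, 116) — divide until remainder is 0:
  629 = 5 · 116 + 49
  116 = 2 · 49 + 18
  49 = 2 · 18 + 13
  18 = 1 · 13 + 5
  13 = 2 · 5 + 3
  5 = 1 · 3 + 2
  3 = 1 · 2 + 1
  2 = 2 · 1 + 0
gcd(629, 116) = 1.
Track Bezout coefficients alongside the remainders: start with r₀ = 629 = a·1 + b·0 (s = 1, t = 0) and r₁ = 116 = a·0 + b·1 (s = 0, t = 1); each new remainder r_{k+1} = r_{k-1} − q_k·r_k inherits s_{k+1} = s_{k-1} − q_k·s_k, t_{k+1} = t_{k-1} − q_k·t_k, so r_k = a·s_k + b·t_k at every step:
  q = 5: r = 49, s = 1 − 5·0 = 1, t = 0 − 5·1 = -5  (check: 629·1 + 116·(-5) = 49)
  q = 2: r = 18, s = 0 − 2·1 = -2, t = 1 − 2·(-5) = 11  (check: 629·(-2) + 116·11 = 18)
  q = 2: r = 13, s = 1 − 2·(-2) = 5, t = -5 − 2·11 = -27  (check: 629·5 + 116·(-27) = 13)
  q = 1: r = 5, s = -2 − 1·5 = -7, t = 11 − 1·(-27) = 38  (check: 629·(-7) + 116·38 = 5)
  q = 2: r = 3, s = 5 − 2·(-7) = 19, t = -27 − 2·38 = -103  (check: 629·19 + 116·(-103) = 3)
  q = 1: r = 2, s = -7 − 1·19 = -26, t = 38 − 1·(-103) = 141  (check: 629·(-26) + 116·141 = 2)
  q = 1: r = 1, s = 19 − 1·(-26) = 45, t = -103 − 1·141 = -244  (check: 629·45 + 116·(-244) = 1)
The row with r = 1 (the gcd) gives the Bezout coefficients s = 45, t = -244.
Result: 629 · (45) + 116 · (-244) = 1.

gcd(629, 116) = 1; s = 45, t = -244 (check: 629·45 + 116·(-244) = 1).


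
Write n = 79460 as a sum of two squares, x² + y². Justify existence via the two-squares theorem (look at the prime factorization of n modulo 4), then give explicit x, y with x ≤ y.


Step 1: Factor n = 79460 = 2^2 · 5 · 29 · 137.
Step 2: Check the mod-4 condition on each prime factor: 2 = 2 (special); 5 ≡ 1 (mod 4), exponent 1; 29 ≡ 1 (mod 4), exponent 1; 137 ≡ 1 (mod 4), exponent 1.
All primes ≡ 3 (mod 4) appear to even exponent (or don't appear), so by the two-squares theorem n IS expressible as a sum of two squares.
Step 3: Build a representation. Group n = k² · m with k = 2 and m = 5 · 29 · 137 = 19865 (a product of primes ≡ 1 (mod 4)); a representation of m scales to one of n via (k·x)² + (k·y)² = k²(x² + y²). Each prime p ≡ 1 (mod 4) is itself a sum of two squares; find a² by testing p − a² for a perfect square:
  5: 5 − 1² = 4 = 2² ⇒ 5 = 1² + 2².
  29: 29 − 1² = 28, 29 − 2² = 25 = 5² ⇒ 29 = 2² + 5².
  137: 137 − 1² = 136, 137 − 2² = 133, 137 − 3² = 128, 137 − 4² = 121 = 11² ⇒ 137 = 4² + 11².
  Combine using the Brahmagupta–Fibonacci identity (a² + b²)(c² + d²) = (ac − bd)² + (ad + bc)² = (ac + bd)² + (ad − bc)²:
  5 · 29 = 145: from (1² + 2²)(2² + 5²), take (1·2 − 2·5, 1·5 + 2·2) = (2 − 10, 5 + 4) = (-8, 9); dropping signs (only squares matter) gives (8, 9); check 8² + 9² = 64 + 81 = 145 ✓.
  145 · 137 = 19865: from (8² + 9²)(4² + 11²), take (8·4 − 9·11, 8·11 + 9·4) = (32 − 99, 88 + 36) = (-67, 124); dropping signs (only squares matter) gives (67, 124); check 67² + 124² = 4489 + 15376 = 19865 ✓.
  Scale by k = 2: (2·67, 2·124) = (134, 248).
Step 4: Order so x ≤ y and verify: 134² + 248² = 17956 + 61504 = 79460 = n. ✓

n = 79460 = 134² + 248² (one valid representation with x ≤ y).


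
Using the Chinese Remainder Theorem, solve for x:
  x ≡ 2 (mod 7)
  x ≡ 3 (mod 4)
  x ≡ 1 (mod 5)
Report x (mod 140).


Moduli 7, 4, 5 are pairwise coprime; by CRT there is a unique solution modulo M = 7 · 4 · 5 = 140.
Solve pairwise, accumulating the modulus:
  Start with x ≡ 2 (mod 7).
  Combine with x ≡ 3 (mod 4): since gcd(7, 4) = 1, we get a unique residue mod 28.
    Write x = 2 + 7·t and substitute into x ≡ 3 (mod 4): 7·t ≡ 3 − 2 = 1 (mod 4).
    Reduce coefficients mod 4: 3·t ≡ 1 (mod 4).
    The inverse of 3 mod 4 is 3 (since 3·3 = 9 = 2·4 + 1), so t ≡ 3·1 = 3 ≡ 3 (mod 4).
    Then x = 2 + 7·3 = 23, valid modulo lcm(7, 4) = 28: x ≡ 23 (mod 28).
  Combine with x ≡ 1 (mod 5): since gcd(28, 5) = 1, we get a unique residue mod 140.
    Write x = 23 + 28·t and substitute into x ≡ 1 (mod 5): 28·t ≡ 1 − 23 = -22 (mod 5).
    Reduce coefficients mod 5: 3·t ≡ 3 (mod 5).
    The inverse of 3 mod 5 is 2 (since 3·2 = 6 = 1·5 + 1), so t ≡ 2·3 = 6 ≡ 1 (mod 5).
    Then x = 23 + 28·1 = 51, valid modulo lcm(28, 5) = 140: x ≡ 51 (mod 140).
Verify: 51 mod 7 = 2 ✓, 51 mod 4 = 3 ✓, 51 mod 5 = 1 ✓.

x ≡ 51 (mod 140).


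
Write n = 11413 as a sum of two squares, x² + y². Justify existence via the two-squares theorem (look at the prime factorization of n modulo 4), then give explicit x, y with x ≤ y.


Step 1: Factor n = 11413 = 101 · 113.
Step 2: Check the mod-4 condition on each prime factor: 101 ≡ 1 (mod 4), exponent 1; 113 ≡ 1 (mod 4), exponent 1.
All primes ≡ 3 (mod 4) appear to even exponent (or don't appear), so by the two-squares theorem n IS expressible as a sum of two squares.
Step 3: Build a representation. Here n = 101 · 113 is a product of primes ≡ 1 (mod 4). Each prime p ≡ 1 (mod 4) is itself a sum of two squares; find a² by testing p − a² for a perfect square:
  101: 101 − 1² = 100 = 10² ⇒ 101 = 1² + 10².
  113: 113 − 1² = 112, 113 − 2² = 109, 113 − 3² = 104, 113 − 4² = 97, 113 − 5² = 88, 113 − 6² = 77, 113 − 7² = 64 = 8² ⇒ 113 = 7² + 8².
  Combine using the Brahmagupta–Fibonacci identity (a² + b²)(c² + d²) = (ac − bd)² + (ad + bc)² = (ac + bd)² + (ad − bc)²:
  101 · 113 = 11413: from (1² + 10²)(7² + 8²), take (1·7 − 10·8, 1·8 + 10·7) = (7 − 80, 8 + 70) = (-73, 78); dropping signs (only squares matter) gives (73, 78); check 73² + 78² = 5329 + 6084 = 11413 ✓.
Step 4: Order so x ≤ y and verify: 73² + 78² = 5329 + 6084 = 11413 = n. ✓

n = 11413 = 73² + 78² (one valid representation with x ≤ y).
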